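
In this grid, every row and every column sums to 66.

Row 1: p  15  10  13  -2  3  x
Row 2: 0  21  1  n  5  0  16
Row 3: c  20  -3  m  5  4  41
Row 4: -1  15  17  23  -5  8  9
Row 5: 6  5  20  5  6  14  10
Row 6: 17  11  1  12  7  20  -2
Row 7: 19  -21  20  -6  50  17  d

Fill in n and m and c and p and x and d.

Row 7 has 19 − 21 + 20 − 6 + 50 + 17 = 79; the blank must be 66 − 79 = -13.
Column 7 has 16 + 41 + 9 + 10 − 2 − 13 = 61; the blank must be 66 − 61 = 5.
Row 1 has 15 + 10 + 13 − 2 + 3 + 5 = 44; the blank must be 66 − 44 = 22.
Column 1 has 22 + 0 − 1 + 6 + 17 + 19 = 63; the blank must be 66 − 63 = 3.
Row 3 has 3 + 20 − 3 + 5 + 4 + 41 = 70; the blank must be 66 − 70 = -4.
Row 2 has 0 + 21 + 1 + 5 + 0 + 16 = 43; the blank must be 66 − 43 = 23.

n = 23, m = -4, c = 3, p = 22, x = 5, d = -13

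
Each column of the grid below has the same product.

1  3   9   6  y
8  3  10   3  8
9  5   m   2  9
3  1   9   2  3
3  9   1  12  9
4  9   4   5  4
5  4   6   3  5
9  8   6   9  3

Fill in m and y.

m = 1, y = 1

Columns 1 and 4 each multiply to 116640, so every column has product 116640.
Column 3: 9×10×9×1×4×6×6 = 116640, so the missing entry is 116640 ÷ 116640 = 1.
Column 5: 8×9×3×9×4×5×3 = 116640, so the missing entry is 116640 ÷ 116640 = 1.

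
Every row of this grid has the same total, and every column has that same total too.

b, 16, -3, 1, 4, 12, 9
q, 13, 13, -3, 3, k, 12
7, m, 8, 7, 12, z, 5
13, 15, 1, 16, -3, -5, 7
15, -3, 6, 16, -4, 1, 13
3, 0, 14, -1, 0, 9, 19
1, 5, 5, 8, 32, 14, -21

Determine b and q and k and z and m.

b = 5, q = 0, k = 6, z = 7, m = -2

Rows 4 and 5 both sum to 44, so that's the common total.
Column 2 has 16 + 13 + 15 − 3 + 0 + 5 = 46; the blank must be 44 − 46 = -2.
Row 1 has 16 − 3 + 1 + 4 + 12 + 9 = 39; the blank must be 44 − 39 = 5.
Column 1 has 5 + 7 + 13 + 15 + 3 + 1 = 44; the blank must be 44 − 44 = 0.
Row 2 has 0 + 13 + 13 − 3 + 3 + 12 = 38; the blank must be 44 − 38 = 6.
Row 3 has 7 − 2 + 8 + 7 + 12 + 5 = 37; the blank must be 44 − 37 = 7.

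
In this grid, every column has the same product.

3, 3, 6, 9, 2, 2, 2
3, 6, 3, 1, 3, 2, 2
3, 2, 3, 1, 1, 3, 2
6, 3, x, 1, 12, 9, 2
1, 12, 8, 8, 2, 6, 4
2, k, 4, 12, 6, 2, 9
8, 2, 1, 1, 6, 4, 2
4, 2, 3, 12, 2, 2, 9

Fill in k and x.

k = 2, x = 2

Columns 4 and 7 each multiply to 10368, so every column has product 10368.
Column 2: 3×6×2×3×12×2×2 = 5184, so the missing entry is 10368 ÷ 5184 = 2.
Column 3: 6×3×3×8×4×1×3 = 5184, so the missing entry is 10368 ÷ 5184 = 2.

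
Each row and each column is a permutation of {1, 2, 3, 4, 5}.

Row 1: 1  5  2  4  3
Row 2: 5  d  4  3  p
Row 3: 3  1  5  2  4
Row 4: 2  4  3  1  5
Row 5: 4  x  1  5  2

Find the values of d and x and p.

d = 2, x = 3, p = 1

For row 5, column 2: row 5 already has {1, 2, 4, 5}; that leaves 3.
At (row 2, col 2): column 2 already has {1, 3, 4, 5}, so the value is 2.
At (row 2, col 5): row 2 already has {2, 3, 4, 5}, so the value is 1.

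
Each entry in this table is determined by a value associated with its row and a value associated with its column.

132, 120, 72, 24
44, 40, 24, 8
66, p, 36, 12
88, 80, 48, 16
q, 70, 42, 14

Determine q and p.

q = 77, p = 60

Each row is a constant multiple of every other row — this is a multiplication table with the headers hidden.
Row 5 is 42/72 = 7/12 times row 1, so its entry in column 1 is 132 × 7/12 = 77.
Row 3 is 36/72 = 1/2 times row 1, so its entry in column 2 is 120 × 1/2 = 60.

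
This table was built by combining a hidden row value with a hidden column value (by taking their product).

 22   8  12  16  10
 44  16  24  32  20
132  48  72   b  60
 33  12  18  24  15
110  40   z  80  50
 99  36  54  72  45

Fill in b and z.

b = 96, z = 60

Each row is a constant multiple of every other row — this is a multiplication table with the headers hidden.
Row 3 is 48/8 = 6/1 times row 1, so its entry in column 4 is 16 × 6/1 = 96.
Row 5 is 40/8 = 5/1 times row 1, so its entry in column 3 is 12 × 5/1 = 60.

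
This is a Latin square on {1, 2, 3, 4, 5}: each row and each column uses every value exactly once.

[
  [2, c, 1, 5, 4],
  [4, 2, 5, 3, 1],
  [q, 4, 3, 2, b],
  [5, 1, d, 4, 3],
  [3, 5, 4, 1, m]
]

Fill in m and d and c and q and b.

For row 5, column 5: row 5 already has {1, 3, 4, 5}; that leaves 2.
At (row 1, col 2): row 1 already has {1, 2, 4, 5}, so the value is 3.
At (row 3, col 5): column 5 already has {1, 2, 3, 4}, so the value is 5.
Cell (3,1): row 3 already has {2, 3, 4, 5} → 1.
For row 4, column 3: row 4 already has {1, 3, 4, 5}; that leaves 2.

m = 2, d = 2, c = 3, q = 1, b = 5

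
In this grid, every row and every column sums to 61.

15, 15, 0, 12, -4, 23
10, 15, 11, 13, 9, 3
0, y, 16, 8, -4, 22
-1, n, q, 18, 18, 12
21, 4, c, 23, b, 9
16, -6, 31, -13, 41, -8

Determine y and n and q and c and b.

y = 19, n = 14, q = 0, c = 3, b = 1

Column 5 has -4 + 9 − 4 + 18 + 41 = 60; the blank must be 61 − 60 = 1.
Row 3 has 0 + 16 + 8 − 4 + 22 = 42; the blank must be 61 − 42 = 19.
Column 2 has 15 + 15 + 19 + 4 − 6 = 47; the blank must be 61 − 47 = 14.
Row 5 has 21 + 4 + 23 + 1 + 9 = 58; the blank must be 61 − 58 = 3.
Row 4 has -1 + 14 + 18 + 18 + 12 = 61; the blank must be 61 − 61 = 0.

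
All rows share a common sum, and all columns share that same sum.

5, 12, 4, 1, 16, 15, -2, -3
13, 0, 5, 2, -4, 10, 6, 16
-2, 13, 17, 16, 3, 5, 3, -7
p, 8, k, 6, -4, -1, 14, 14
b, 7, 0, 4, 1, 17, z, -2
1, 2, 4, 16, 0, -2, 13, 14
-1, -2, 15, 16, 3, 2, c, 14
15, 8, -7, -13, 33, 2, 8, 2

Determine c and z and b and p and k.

c = 1, z = 5, b = 16, p = 1, k = 10

Rows 1 and 2 both sum to 48, so that's the common total.
Row 7: -1 − 2 + 15 + 16 + 3 + 2 + 14 = 47, so its missing entry is 48 − 47 = 1.
Column 7: -2 + 6 + 3 + 14 + 13 + 1 + 8 = 43, so its missing entry is 48 − 43 = 5.
Row 5: 7 + 0 + 4 + 1 + 17 + 5 − 2 = 32, so its missing entry is 48 − 32 = 16.
Column 1: 5 + 13 − 2 + 16 + 1 − 1 + 15 = 47, so its missing entry is 48 − 47 = 1.
Row 4: 1 + 8 + 6 − 4 − 1 + 14 + 14 = 38, so its missing entry is 48 − 38 = 10.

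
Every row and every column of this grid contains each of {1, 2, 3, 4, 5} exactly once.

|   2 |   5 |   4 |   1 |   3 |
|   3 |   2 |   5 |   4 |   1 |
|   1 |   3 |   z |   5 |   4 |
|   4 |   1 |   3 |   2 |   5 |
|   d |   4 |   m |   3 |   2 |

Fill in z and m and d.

For row 5, column 1: column 1 already has {1, 2, 3, 4}; that leaves 5.
For row 5, column 3: row 5 already has {2, 3, 4, 5}; that leaves 1.
At (row 3, col 3): row 3 already has {1, 3, 4, 5}, so the value is 2.

z = 2, m = 1, d = 5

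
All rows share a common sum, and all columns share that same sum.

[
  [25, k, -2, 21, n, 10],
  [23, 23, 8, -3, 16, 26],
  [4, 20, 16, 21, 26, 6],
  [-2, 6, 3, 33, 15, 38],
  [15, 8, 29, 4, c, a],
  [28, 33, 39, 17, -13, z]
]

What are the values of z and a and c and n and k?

z = -11, a = 24, c = 13, n = 36, k = 3

Rows 2 and 3 both sum to 93, so that's the common total.
Column 2 has 23 + 20 + 6 + 8 + 33 = 90; the blank must be 93 − 90 = 3.
Row 6 has 28 + 33 + 39 + 17 − 13 = 104; the blank must be 93 − 104 = -11.
Row 1 has 25 + 3 − 2 + 21 + 10 = 57; the blank must be 93 − 57 = 36.
Column 5 has 36 + 16 + 26 + 15 − 13 = 80; the blank must be 93 − 80 = 13.
Row 5 has 15 + 8 + 29 + 4 + 13 = 69; the blank must be 93 − 69 = 24.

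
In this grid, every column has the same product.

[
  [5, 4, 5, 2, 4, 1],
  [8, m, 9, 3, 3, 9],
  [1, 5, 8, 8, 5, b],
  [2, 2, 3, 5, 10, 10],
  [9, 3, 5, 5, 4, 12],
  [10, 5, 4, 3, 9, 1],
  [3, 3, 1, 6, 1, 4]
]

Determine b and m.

Columns 3 and 5 each multiply to 21600, so every column has product 21600.
Column 6: 1×9×10×12×1×4 = 4320, so the missing entry is 21600 ÷ 4320 = 5.
Column 2: 4×5×2×3×5×3 = 1800, so the missing entry is 21600 ÷ 1800 = 12.

b = 5, m = 12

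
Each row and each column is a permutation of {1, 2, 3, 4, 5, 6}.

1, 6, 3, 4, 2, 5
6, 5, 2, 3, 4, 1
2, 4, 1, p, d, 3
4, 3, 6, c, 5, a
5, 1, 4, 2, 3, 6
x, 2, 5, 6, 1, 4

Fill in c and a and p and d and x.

Cell (3,5): column 5 already has {1, 2, 3, 4, 5} → 6.
For row 3, column 4: row 3 already has {1, 2, 3, 4, 6}; that leaves 5.
For row 4, column 4: column 4 already has {2, 3, 4, 5, 6}; that leaves 1.
At (row 6, col 1): row 6 already has {1, 2, 4, 5, 6}, so the value is 3.
Cell (4,6): row 4 already has {1, 3, 4, 5, 6} → 2.

c = 1, a = 2, p = 5, d = 6, x = 3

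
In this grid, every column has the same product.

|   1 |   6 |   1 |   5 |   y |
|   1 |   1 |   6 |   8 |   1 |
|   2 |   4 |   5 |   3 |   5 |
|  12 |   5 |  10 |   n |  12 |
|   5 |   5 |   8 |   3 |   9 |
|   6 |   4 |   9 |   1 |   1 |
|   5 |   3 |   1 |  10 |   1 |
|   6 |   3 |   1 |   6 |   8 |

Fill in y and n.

Columns 2 and 3 each multiply to 21600, so every column has product 21600.
Column 5: 1×5×12×9×1×1×8 = 4320, so the missing entry is 21600 ÷ 4320 = 5.
Column 4: 5×8×3×3×1×10×6 = 21600, so the missing entry is 21600 ÷ 21600 = 1.

y = 5, n = 1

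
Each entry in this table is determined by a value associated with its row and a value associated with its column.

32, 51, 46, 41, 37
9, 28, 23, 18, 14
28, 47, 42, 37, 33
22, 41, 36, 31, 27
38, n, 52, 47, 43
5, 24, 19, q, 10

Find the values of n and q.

The difference between any two rows is the same in every column — this is an addition table with the headers hidden.
Row 5 minus row 1 is 52 − 46 = 6, so its entry in column 2 is 51 + 6 = 57.
Row 6 minus row 1 is 19 − 46 = -27, so its entry in column 4 is 41 + (-27) = 14.

n = 57, q = 14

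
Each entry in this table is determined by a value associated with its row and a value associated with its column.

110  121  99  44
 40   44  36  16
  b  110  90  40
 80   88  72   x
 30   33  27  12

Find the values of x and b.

Each row is a constant multiple of every other row — this is a multiplication table with the headers hidden.
Row 4 is 72/99 = 8/11 times row 1, so its entry in column 4 is 44 × 8/11 = 32.
Row 3 is 90/99 = 10/11 times row 1, so its entry in column 1 is 110 × 10/11 = 100.

x = 32, b = 100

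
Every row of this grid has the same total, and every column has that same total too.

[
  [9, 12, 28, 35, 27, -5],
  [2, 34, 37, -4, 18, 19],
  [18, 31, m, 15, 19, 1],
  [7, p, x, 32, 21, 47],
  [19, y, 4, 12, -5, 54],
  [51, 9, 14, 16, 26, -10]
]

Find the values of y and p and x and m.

y = 22, p = -2, x = 1, m = 22

Rows 1 and 2 both sum to 106, so that's the common total.
The known cells in row 5 total 84, leaving 106 − 84 = 22 for the blank.
The known cells in column 2 total 108, leaving 106 − 108 = -2 for the blank.
The known cells in row 4 total 105, leaving 106 − 105 = 1 for the blank.
The known cells in row 3 total 84, leaving 106 − 84 = 22 for the blank.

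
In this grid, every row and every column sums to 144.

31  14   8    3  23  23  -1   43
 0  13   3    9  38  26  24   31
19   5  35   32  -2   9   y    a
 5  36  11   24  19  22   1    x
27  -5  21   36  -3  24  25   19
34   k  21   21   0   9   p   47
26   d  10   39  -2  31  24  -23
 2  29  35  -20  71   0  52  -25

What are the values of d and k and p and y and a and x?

d = 39, k = 13, p = -1, y = 20, a = 26, x = 26

Row 7 has 26 + 10 + 39 − 2 + 31 + 24 − 23 = 105; the blank must be 144 − 105 = 39.
Row 4 has 5 + 36 + 11 + 24 + 19 + 22 + 1 = 118; the blank must be 144 − 118 = 26.
Column 8 has 43 + 31 + 26 + 19 + 47 − 23 − 25 = 118; the blank must be 144 − 118 = 26.
Column 2 has 14 + 13 + 5 + 36 − 5 + 39 + 29 = 131; the blank must be 144 − 131 = 13.
Row 3 has 19 + 5 + 35 + 32 − 2 + 9 + 26 = 124; the blank must be 144 − 124 = 20.
Row 6 has 34 + 13 + 21 + 21 + 0 + 9 + 47 = 145; the blank must be 144 − 145 = -1.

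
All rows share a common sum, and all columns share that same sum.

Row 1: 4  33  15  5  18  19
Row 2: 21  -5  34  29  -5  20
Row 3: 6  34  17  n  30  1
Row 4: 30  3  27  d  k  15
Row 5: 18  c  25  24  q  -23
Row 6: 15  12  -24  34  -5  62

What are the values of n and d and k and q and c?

Rows 1 and 2 both sum to 94, so that's the common total.
Row 3 has 6 + 34 + 17 + 30 + 1 = 88; the blank must be 94 − 88 = 6.
Column 4 has 5 + 29 + 6 + 24 + 34 = 98; the blank must be 94 − 98 = -4.
Row 4 has 30 + 3 + 27 − 4 + 15 = 71; the blank must be 94 − 71 = 23.
Column 5 has 18 − 5 + 30 + 23 − 5 = 61; the blank must be 94 − 61 = 33.
Row 5 has 18 + 25 + 24 + 33 − 23 = 77; the blank must be 94 − 77 = 17.

n = 6, d = -4, k = 23, q = 33, c = 17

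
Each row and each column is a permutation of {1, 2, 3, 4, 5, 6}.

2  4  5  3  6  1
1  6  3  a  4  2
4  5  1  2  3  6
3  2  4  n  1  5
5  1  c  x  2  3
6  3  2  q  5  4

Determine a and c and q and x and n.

a = 5, c = 6, q = 1, x = 4, n = 6

Cell (5,3): column 3 already has {1, 2, 3, 4, 5} → 6.
For row 5, column 4: row 5 already has {1, 2, 3, 5, 6}; that leaves 4.
For row 4, column 4: row 4 already has {1, 2, 3, 4, 5}; that leaves 6.
For row 6, column 4: row 6 already has {2, 3, 4, 5, 6}; that leaves 1.
At (row 2, col 4): row 2 already has {1, 2, 3, 4, 6}, so the value is 5.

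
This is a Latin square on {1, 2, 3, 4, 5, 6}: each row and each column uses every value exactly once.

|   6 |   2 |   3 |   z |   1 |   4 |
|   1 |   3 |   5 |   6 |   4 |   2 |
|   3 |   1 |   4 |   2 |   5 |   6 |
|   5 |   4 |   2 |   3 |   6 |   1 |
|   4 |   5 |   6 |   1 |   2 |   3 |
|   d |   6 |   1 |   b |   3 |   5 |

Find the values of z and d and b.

z = 5, d = 2, b = 4

Cell (1,4): row 1 already has {1, 2, 3, 4, 6} → 5.
For row 6, column 4: column 4 already has {1, 2, 3, 5, 6}; that leaves 4.
For row 6, column 1: row 6 already has {1, 3, 4, 5, 6}; that leaves 2.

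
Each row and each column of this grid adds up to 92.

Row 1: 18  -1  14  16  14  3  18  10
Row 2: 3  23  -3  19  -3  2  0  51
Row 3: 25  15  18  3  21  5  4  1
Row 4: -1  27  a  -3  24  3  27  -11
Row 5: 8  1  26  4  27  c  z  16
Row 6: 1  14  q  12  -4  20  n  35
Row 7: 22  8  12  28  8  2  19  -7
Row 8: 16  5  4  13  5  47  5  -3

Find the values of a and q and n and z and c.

Column 6: 3 + 2 + 5 + 3 + 20 + 2 + 47 = 82, so its missing entry is 92 − 82 = 10.
Row 5: 8 + 1 + 26 + 4 + 27 + 10 + 16 = 92, so its missing entry is 92 − 92 = 0.
Column 7: 18 + 0 + 4 + 27 + 0 + 19 + 5 = 73, so its missing entry is 92 − 73 = 19.
Row 4: -1 + 27 − 3 + 24 + 3 + 27 − 11 = 66, so its missing entry is 92 − 66 = 26.
Row 6: 1 + 14 + 12 − 4 + 20 + 19 + 35 = 97, so its missing entry is 92 − 97 = -5.

a = 26, q = -5, n = 19, z = 0, c = 10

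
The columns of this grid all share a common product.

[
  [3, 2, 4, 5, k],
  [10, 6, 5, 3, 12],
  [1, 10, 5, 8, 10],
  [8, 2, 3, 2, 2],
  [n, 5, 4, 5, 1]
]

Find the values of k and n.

Columns 2 and 3 each multiply to 1200, so every column has product 1200.
Column 5: 12×10×2×1 = 240, so the missing entry is 1200 ÷ 240 = 5.
Column 1: 3×10×1×8 = 240, so the missing entry is 1200 ÷ 240 = 5.

k = 5, n = 5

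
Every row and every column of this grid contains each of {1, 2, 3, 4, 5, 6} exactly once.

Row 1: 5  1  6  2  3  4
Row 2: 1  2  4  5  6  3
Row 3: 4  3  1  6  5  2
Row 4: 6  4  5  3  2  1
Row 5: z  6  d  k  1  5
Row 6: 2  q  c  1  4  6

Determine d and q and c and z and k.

At (row 5, col 1): column 1 already has {1, 2, 4, 5, 6}, so the value is 3.
Cell (5,4): column 4 already has {1, 2, 3, 5, 6} → 4.
Cell (6,2): column 2 already has {1, 2, 3, 4, 6} → 5.
Cell (5,3): row 5 already has {1, 3, 4, 5, 6} → 2.
At (row 6, col 3): row 6 already has {1, 2, 4, 5, 6}, so the value is 3.

d = 2, q = 5, c = 3, z = 3, k = 4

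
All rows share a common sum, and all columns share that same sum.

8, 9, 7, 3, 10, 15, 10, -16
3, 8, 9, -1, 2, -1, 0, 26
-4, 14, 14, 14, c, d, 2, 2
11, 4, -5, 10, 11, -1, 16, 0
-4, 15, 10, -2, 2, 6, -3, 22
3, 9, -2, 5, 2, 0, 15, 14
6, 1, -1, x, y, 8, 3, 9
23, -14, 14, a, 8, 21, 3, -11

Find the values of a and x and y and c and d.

Rows 1 and 2 both sum to 46, so that's the common total.
Row 8 has 23 − 14 + 14 + 8 + 21 + 3 − 11 = 44; the blank must be 46 − 44 = 2.
Column 6 has 15 − 1 − 1 + 6 + 0 + 8 + 21 = 48; the blank must be 46 − 48 = -2.
Row 3 has -4 + 14 + 14 + 14 − 2 + 2 + 2 = 40; the blank must be 46 − 40 = 6.
Column 5 has 10 + 2 + 6 + 11 + 2 + 2 + 8 = 41; the blank must be 46 − 41 = 5.
Row 7 has 6 + 1 − 1 + 5 + 8 + 3 + 9 = 31; the blank must be 46 − 31 = 15.

a = 2, x = 15, y = 5, c = 6, d = -2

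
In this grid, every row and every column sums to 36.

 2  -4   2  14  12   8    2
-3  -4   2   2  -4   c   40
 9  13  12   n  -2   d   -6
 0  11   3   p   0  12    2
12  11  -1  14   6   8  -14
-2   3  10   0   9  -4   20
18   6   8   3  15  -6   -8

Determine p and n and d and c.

p = 8, n = -5, d = 15, c = 3

Row 4: 0 + 11 + 3 + 0 + 12 + 2 = 28, so its missing entry is 36 − 28 = 8.
Column 4: 14 + 2 + 8 + 14 + 0 + 3 = 41, so its missing entry is 36 − 41 = -5.
Row 3: 9 + 13 + 12 − 5 − 2 − 6 = 21, so its missing entry is 36 − 21 = 15.
Row 2: -3 − 4 + 2 + 2 − 4 + 40 = 33, so its missing entry is 36 − 33 = 3.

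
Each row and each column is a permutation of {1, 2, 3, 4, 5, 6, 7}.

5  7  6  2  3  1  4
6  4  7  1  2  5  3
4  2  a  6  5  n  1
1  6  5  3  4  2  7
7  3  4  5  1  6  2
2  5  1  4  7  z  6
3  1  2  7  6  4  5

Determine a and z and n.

a = 3, z = 3, n = 7

For row 6, column 6: row 6 already has {1, 2, 4, 5, 6, 7}; that leaves 3.
Cell (3,6): column 6 already has {1, 2, 3, 4, 5, 6} → 7.
Cell (3,3): row 3 already has {1, 2, 4, 5, 6, 7} → 3.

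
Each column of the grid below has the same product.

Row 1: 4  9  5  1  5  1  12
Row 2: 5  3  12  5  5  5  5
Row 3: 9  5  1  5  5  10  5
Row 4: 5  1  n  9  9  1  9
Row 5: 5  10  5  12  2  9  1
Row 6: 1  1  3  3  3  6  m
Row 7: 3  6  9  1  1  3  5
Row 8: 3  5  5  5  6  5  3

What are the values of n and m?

n = 1, m = 1

Columns 1 and 2 each multiply to 40500, so every column has product 40500.
Column 3: 5×12×1×5×3×9×5 = 40500, so the missing entry is 40500 ÷ 40500 = 1.
Column 7: 12×5×5×9×1×5×3 = 40500, so the missing entry is 40500 ÷ 40500 = 1.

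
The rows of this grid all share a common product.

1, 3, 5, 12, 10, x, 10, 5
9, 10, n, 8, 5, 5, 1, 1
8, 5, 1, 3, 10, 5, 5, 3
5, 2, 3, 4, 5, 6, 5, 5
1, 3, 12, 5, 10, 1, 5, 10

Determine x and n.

x = 1, n = 5

Rows 4 and 5 each multiply to 90000, so every row has product 90000.
Row 1: 1×3×5×12×10×10×5 = 90000, so the missing entry is 90000 ÷ 90000 = 1.
Row 2: 9×10×8×5×5×1×1 = 18000, so the missing entry is 90000 ÷ 18000 = 5.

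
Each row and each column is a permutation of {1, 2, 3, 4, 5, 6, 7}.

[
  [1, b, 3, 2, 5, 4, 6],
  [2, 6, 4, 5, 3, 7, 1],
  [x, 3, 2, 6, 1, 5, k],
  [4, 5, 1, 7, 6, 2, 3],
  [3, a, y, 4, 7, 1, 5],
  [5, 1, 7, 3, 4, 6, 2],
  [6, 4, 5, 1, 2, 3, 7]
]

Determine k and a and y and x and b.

Cell (1,2): row 1 already has {1, 2, 3, 4, 5, 6} → 7.
For row 3, column 1: column 1 already has {1, 2, 3, 4, 5, 6}; that leaves 7.
At (row 5, col 3): column 3 already has {1, 2, 3, 4, 5, 7}, so the value is 6.
At (row 3, col 7): row 3 already has {1, 2, 3, 5, 6, 7}, so the value is 4.
Cell (5,2): row 5 already has {1, 3, 4, 5, 6, 7} → 2.

k = 4, a = 2, y = 6, x = 7, b = 7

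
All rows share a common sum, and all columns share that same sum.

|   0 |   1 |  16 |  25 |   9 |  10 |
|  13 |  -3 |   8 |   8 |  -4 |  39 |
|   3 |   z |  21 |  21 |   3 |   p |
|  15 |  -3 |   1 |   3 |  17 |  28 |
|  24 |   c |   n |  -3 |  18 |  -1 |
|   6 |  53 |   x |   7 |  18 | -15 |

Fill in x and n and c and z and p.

Rows 1 and 2 both sum to 61, so that's the common total.
Column 6: 10 + 39 + 28 − 1 − 15 = 61, so its missing entry is 61 − 61 = 0.
Row 3: 3 + 21 + 21 + 3 + 0 = 48, so its missing entry is 61 − 48 = 13.
Column 2: 1 − 3 + 13 − 3 + 53 = 61, so its missing entry is 61 − 61 = 0.
Row 5: 24 + 0 − 3 + 18 − 1 = 38, so its missing entry is 61 − 38 = 23.
Row 6: 6 + 53 + 7 + 18 − 15 = 69, so its missing entry is 61 − 69 = -8.

x = -8, n = 23, c = 0, z = 13, p = 0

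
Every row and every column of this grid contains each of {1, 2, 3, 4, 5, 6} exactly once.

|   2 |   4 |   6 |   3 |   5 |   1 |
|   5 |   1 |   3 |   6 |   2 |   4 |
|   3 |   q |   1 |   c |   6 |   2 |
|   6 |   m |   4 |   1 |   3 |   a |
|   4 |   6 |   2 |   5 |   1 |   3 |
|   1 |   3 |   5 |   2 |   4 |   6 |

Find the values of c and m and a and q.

Cell (3,4): column 4 already has {1, 2, 3, 5, 6} → 4.
Cell (3,2): row 3 already has {1, 2, 3, 4, 6} → 5.
Cell (4,2): column 2 already has {1, 3, 4, 5, 6} → 2.
At (row 4, col 6): row 4 already has {1, 2, 3, 4, 6}, so the value is 5.

c = 4, m = 2, a = 5, q = 5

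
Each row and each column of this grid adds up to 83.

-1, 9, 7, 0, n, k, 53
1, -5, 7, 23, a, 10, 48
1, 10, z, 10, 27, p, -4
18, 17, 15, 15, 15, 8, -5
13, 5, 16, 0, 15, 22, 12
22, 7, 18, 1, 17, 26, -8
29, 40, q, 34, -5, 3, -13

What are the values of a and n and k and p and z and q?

a = -1, n = 15, k = 0, p = 14, z = 25, q = -5

The known cells in row 7 total 88, leaving 83 − 88 = -5 for the blank.
The known cells in row 2 total 84, leaving 83 − 84 = -1 for the blank.
The known cells in column 5 total 68, leaving 83 − 68 = 15 for the blank.
The known cells in row 1 total 83, leaving 83 − 83 = 0 for the blank.
The known cells in column 3 total 58, leaving 83 − 58 = 25 for the blank.
The known cells in row 3 total 69, leaving 83 − 69 = 14 for the blank.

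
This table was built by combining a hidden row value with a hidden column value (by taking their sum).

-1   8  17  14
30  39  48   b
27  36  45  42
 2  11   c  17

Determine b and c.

b = 45, c = 20

The difference between any two rows is the same in every column — this is an addition table with the headers hidden.
Row 2 minus row 1 is 30 − (-1) = 31, so its entry in column 4 is 14 + 31 = 45.
Row 4 minus row 1 is 2 − (-1) = 3, so its entry in column 3 is 17 + 3 = 20.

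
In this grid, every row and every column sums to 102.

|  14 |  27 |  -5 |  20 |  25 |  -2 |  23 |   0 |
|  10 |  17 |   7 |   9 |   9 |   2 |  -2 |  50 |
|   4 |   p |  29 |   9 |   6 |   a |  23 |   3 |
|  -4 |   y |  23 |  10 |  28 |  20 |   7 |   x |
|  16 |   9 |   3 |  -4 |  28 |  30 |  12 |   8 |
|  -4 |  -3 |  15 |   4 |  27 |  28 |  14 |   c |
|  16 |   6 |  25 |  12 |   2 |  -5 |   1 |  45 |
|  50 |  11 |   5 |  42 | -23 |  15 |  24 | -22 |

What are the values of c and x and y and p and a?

Row 6 has -4 − 3 + 15 + 4 + 27 + 28 + 14 = 81; the blank must be 102 − 81 = 21.
Column 8 has 0 + 50 + 3 + 8 + 21 + 45 − 22 = 105; the blank must be 102 − 105 = -3.
Row 4 has -4 + 23 + 10 + 28 + 20 + 7 − 3 = 81; the blank must be 102 − 81 = 21.
Column 2 has 27 + 17 + 21 + 9 − 3 + 6 + 11 = 88; the blank must be 102 − 88 = 14.
Row 3 has 4 + 14 + 29 + 9 + 6 + 23 + 3 = 88; the blank must be 102 − 88 = 14.

c = 21, x = -3, y = 21, p = 14, a = 14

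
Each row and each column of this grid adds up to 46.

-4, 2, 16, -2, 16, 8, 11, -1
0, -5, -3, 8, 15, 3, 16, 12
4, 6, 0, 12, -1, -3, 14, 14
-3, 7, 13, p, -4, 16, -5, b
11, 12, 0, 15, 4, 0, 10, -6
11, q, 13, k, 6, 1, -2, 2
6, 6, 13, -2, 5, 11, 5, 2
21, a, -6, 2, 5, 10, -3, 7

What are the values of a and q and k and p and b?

a = 10, q = 8, k = 7, p = 6, b = 16

The known cells in row 8 total 36, leaving 46 − 36 = 10 for the blank.
The known cells in column 8 total 30, leaving 46 − 30 = 16 for the blank.
The known cells in column 2 total 38, leaving 46 − 38 = 8 for the blank.
The known cells in row 4 total 40, leaving 46 − 40 = 6 for the blank.
The known cells in row 6 total 39, leaving 46 − 39 = 7 for the blank.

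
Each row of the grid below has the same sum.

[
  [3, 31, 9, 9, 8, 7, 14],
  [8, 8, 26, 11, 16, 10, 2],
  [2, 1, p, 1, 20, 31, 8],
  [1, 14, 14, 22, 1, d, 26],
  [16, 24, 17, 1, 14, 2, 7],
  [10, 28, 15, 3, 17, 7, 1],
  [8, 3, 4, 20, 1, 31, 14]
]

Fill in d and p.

Rows 2 and 6 both add up to 81, so every row sums to 81.
Row 4: 1 + 14 + 14 + 22 + 1 + 26 = 78, so the missing entry is 81 − 78 = 3.
Row 3: 2 + 1 + 1 + 20 + 31 + 8 = 63, so the missing entry is 81 − 63 = 18.

d = 3, p = 18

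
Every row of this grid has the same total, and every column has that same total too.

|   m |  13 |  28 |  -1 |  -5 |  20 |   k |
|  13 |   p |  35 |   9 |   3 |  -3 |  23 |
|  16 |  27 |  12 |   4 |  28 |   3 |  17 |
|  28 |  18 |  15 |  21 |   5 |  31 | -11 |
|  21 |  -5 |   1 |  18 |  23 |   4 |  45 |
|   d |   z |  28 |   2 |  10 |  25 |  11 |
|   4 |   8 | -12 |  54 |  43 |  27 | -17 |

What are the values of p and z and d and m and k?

Rows 3 and 4 both sum to 107, so that's the common total.
Row 2: 13 + 35 + 9 + 3 − 3 + 23 = 80, so its missing entry is 107 − 80 = 27.
Column 2: 13 + 27 + 27 + 18 − 5 + 8 = 88, so its missing entry is 107 − 88 = 19.
Column 7: 23 + 17 − 11 + 45 + 11 − 17 = 68, so its missing entry is 107 − 68 = 39.
Row 1: 13 + 28 − 1 − 5 + 20 + 39 = 94, so its missing entry is 107 − 94 = 13.
Row 6: 19 + 28 + 2 + 10 + 25 + 11 = 95, so its missing entry is 107 − 95 = 12.

p = 27, z = 19, d = 12, m = 13, k = 39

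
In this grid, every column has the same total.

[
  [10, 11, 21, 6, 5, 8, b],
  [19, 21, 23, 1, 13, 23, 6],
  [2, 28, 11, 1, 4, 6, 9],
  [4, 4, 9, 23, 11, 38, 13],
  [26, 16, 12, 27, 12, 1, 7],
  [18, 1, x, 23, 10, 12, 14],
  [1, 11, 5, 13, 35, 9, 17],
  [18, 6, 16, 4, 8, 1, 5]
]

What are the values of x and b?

The complete columns each total 98.
Column 3 is missing 98 − 97 = 1 (since 21 + 23 + 11 + 9 + 12 + 5 + 16 = 97).
Column 7 is missing 98 − 71 = 27 (since 6 + 9 + 13 + 7 + 14 + 17 + 5 = 71).

x = 1, b = 27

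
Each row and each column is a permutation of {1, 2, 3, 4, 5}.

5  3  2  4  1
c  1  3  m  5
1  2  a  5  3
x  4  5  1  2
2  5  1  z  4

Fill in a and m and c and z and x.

a = 4, m = 2, c = 4, z = 3, x = 3

For row 5, column 4: row 5 already has {1, 2, 4, 5}; that leaves 3.
Cell (4,1): row 4 already has {1, 2, 4, 5} → 3.
At (row 3, col 3): row 3 already has {1, 2, 3, 5}, so the value is 4.
For row 2, column 1: column 1 already has {1, 2, 3, 5}; that leaves 4.
For row 2, column 4: row 2 already has {1, 3, 4, 5}; that leaves 2.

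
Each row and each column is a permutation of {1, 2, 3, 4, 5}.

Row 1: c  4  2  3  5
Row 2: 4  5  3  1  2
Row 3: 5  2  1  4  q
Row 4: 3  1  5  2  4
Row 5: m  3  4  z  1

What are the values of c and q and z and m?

For row 1, column 1: row 1 already has {2, 3, 4, 5}; that leaves 1.
Cell (3,5): row 3 already has {1, 2, 4, 5} → 3.
At (row 5, col 1): column 1 already has {1, 3, 4, 5}, so the value is 2.
At (row 5, col 4): row 5 already has {1, 2, 3, 4}, so the value is 5.

c = 1, q = 3, z = 5, m = 2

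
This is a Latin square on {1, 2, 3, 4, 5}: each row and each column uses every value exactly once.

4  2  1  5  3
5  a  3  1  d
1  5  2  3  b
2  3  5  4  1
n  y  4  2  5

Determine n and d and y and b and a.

n = 3, d = 2, y = 1, b = 4, a = 4

Cell (3,5): row 3 already has {1, 2, 3, 5} → 4.
Cell (5,1): column 1 already has {1, 2, 4, 5} → 3.
Cell (2,5): column 5 already has {1, 3, 4, 5} → 2.
At (row 2, col 2): row 2 already has {1, 2, 3, 5}, so the value is 4.
At (row 5, col 2): row 5 already has {2, 3, 4, 5}, so the value is 1.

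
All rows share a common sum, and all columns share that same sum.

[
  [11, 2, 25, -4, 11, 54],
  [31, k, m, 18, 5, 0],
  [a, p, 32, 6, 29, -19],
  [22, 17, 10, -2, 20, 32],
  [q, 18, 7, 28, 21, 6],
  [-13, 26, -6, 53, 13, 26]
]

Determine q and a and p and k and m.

q = 19, a = 29, p = 22, k = 14, m = 31

Rows 1 and 4 both sum to 99, so that's the common total.
Column 3: 25 + 32 + 10 + 7 − 6 = 68, so its missing entry is 99 − 68 = 31.
Row 5: 18 + 7 + 28 + 21 + 6 = 80, so its missing entry is 99 − 80 = 19.
Row 2: 31 + 31 + 18 + 5 + 0 = 85, so its missing entry is 99 − 85 = 14.
Column 2: 2 + 14 + 17 + 18 + 26 = 77, so its missing entry is 99 − 77 = 22.
Row 3: 22 + 32 + 6 + 29 − 19 = 70, so its missing entry is 99 − 70 = 29.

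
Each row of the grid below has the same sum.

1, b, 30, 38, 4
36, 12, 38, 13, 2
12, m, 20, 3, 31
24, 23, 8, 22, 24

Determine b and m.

b = 28, m = 35

Rows 2 and 4 both add up to 101, so every row sums to 101.
Row 1: 1 + 30 + 38 + 4 = 73, so the missing entry is 101 − 73 = 28.
Row 3: 12 + 20 + 3 + 31 = 66, so the missing entry is 101 − 66 = 35.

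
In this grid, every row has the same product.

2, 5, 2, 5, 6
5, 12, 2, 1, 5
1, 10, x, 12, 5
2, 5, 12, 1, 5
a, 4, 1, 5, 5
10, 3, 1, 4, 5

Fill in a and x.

a = 6, x = 1

Rows 4 and 6 each multiply to 600, so every row has product 600.
Row 5: 4×1×5×5 = 100, so the missing entry is 600 ÷ 100 = 6.
Row 3: 1×10×12×5 = 600, so the missing entry is 600 ÷ 600 = 1.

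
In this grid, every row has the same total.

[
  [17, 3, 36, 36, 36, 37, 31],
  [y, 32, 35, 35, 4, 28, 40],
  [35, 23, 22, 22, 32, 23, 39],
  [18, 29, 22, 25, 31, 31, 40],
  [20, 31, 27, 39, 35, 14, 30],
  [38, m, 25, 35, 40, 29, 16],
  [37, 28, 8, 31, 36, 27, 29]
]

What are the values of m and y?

m = 13, y = 22

Rows 1 and 3 both add up to 196, so every row sums to 196.
Row 6: 38 + 25 + 35 + 40 + 29 + 16 = 183, so the missing entry is 196 − 183 = 13.
Row 2: 32 + 35 + 35 + 4 + 28 + 40 = 174, so the missing entry is 196 − 174 = 22.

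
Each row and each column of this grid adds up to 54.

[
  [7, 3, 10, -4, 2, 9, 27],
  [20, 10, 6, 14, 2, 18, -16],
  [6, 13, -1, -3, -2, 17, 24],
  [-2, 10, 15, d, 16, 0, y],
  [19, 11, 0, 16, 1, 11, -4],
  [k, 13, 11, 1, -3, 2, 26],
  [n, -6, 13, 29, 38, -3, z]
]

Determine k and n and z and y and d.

k = 4, n = 0, z = -17, y = 14, d = 1

The known cells in column 4 total 53, leaving 54 − 53 = 1 for the blank.
The known cells in row 6 total 50, leaving 54 − 50 = 4 for the blank.
The known cells in column 1 total 54, leaving 54 − 54 = 0 for the blank.
The known cells in row 4 total 40, leaving 54 − 40 = 14 for the blank.
The known cells in row 7 total 71, leaving 54 − 71 = -17 for the blank.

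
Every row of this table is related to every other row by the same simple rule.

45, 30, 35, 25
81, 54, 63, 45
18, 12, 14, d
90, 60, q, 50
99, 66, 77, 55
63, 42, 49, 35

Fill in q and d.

Each row is a constant multiple of every other row — this is a multiplication table with the headers hidden.
Row 4 is 90/45 = 2/1 times row 1, so its entry in column 3 is 35 × 2/1 = 70.
Row 3 is 18/45 = 2/5 times row 1, so its entry in column 4 is 25 × 2/5 = 10.

q = 70, d = 10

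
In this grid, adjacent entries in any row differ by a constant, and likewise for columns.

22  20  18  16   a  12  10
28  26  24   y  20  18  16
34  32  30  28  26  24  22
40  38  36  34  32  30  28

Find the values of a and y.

a = 14, y = 22

Along each row the entries change by -2 per step; down each column they change by 6.
Row 1: from 22 at column 1, stepping by -2 to column 5 gives 14.
Row 2: from 28 at column 1, stepping by -2 to column 4 gives 22.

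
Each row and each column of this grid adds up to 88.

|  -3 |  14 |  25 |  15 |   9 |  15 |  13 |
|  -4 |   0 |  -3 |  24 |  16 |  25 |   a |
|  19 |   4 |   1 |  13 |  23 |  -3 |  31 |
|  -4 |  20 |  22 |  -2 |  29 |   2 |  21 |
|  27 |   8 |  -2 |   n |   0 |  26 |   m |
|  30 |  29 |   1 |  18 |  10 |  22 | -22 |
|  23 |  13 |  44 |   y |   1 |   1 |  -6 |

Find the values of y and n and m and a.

Row 2: -4 + 0 − 3 + 24 + 16 + 25 = 58, so its missing entry is 88 − 58 = 30.
Column 7: 13 + 30 + 31 + 21 − 22 − 6 = 67, so its missing entry is 88 − 67 = 21.
Row 7: 23 + 13 + 44 + 1 + 1 − 6 = 76, so its missing entry is 88 − 76 = 12.
Row 5: 27 + 8 − 2 + 0 + 26 + 21 = 80, so its missing entry is 88 − 80 = 8.

y = 12, n = 8, m = 21, a = 30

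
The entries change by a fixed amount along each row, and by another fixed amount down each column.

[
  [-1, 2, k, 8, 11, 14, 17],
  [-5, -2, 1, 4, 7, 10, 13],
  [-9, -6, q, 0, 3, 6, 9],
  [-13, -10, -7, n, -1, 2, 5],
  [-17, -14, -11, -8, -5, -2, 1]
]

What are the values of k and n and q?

k = 5, n = -4, q = -3

Along each row the entries change by 3 per step; down each column they change by -4.
Row 1: from -1 at column 1, stepping by 3 to column 3 gives 5.
Row 4: from -13 at column 1, stepping by 3 to column 4 gives -4.
Row 3: from -9 at column 1, stepping by 3 to column 3 gives -3.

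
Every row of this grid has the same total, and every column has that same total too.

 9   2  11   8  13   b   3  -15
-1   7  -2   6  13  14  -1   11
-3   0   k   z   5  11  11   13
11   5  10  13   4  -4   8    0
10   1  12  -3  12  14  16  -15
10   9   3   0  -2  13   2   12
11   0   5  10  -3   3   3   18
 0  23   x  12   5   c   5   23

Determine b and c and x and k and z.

b = 16, c = -20, x = -1, k = 9, z = 1

Rows 2 and 4 both sum to 47, so that's the common total.
Column 4: 8 + 6 + 13 − 3 + 0 + 10 + 12 = 46, so its missing entry is 47 − 46 = 1.
Row 3: -3 + 0 + 1 + 5 + 11 + 11 + 13 = 38, so its missing entry is 47 − 38 = 9.
Column 3: 11 − 2 + 9 + 10 + 12 + 3 + 5 = 48, so its missing entry is 47 − 48 = -1.
Row 1: 9 + 2 + 11 + 8 + 13 + 3 − 15 = 31, so its missing entry is 47 − 31 = 16.
Row 8: 0 + 23 − 1 + 12 + 5 + 5 + 23 = 67, so its missing entry is 47 − 67 = -20.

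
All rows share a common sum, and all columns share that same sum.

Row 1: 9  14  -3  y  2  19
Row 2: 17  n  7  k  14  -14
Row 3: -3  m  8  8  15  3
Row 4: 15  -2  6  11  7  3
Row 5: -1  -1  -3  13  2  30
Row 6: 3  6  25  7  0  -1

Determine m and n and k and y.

Rows 4 and 5 both sum to 40, so that's the common total.
The known cells in row 1 total 41, leaving 40 − 41 = -1 for the blank.
The known cells in column 4 total 38, leaving 40 − 38 = 2 for the blank.
The known cells in row 2 total 26, leaving 40 − 26 = 14 for the blank.
The known cells in row 3 total 31, leaving 40 − 31 = 9 for the blank.

m = 9, n = 14, k = 2, y = -1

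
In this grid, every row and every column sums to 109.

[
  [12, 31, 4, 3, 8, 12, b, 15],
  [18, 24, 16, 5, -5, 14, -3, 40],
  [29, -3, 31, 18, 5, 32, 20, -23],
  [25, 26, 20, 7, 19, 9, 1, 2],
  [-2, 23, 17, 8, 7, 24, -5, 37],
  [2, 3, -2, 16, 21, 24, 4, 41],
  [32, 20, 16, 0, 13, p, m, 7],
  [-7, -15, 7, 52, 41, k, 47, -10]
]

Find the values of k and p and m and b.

k = -6, p = 0, m = 21, b = 24

Row 8: -7 − 15 + 7 + 52 + 41 + 47 − 10 = 115, so its missing entry is 109 − 115 = -6.
Column 6: 12 + 14 + 32 + 9 + 24 + 24 − 6 = 109, so its missing entry is 109 − 109 = 0.
Row 7: 32 + 20 + 16 + 0 + 13 + 0 + 7 = 88, so its missing entry is 109 − 88 = 21.
Row 1: 12 + 31 + 4 + 3 + 8 + 12 + 15 = 85, so its missing entry is 109 − 85 = 24.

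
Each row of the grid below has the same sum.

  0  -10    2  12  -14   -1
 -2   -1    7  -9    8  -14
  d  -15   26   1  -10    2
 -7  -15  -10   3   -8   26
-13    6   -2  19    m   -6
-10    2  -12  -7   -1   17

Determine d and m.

d = -15, m = -15

Row 4 sums to -11 and so does row 6; that's the common total.
In row 3 the known cells total 4, leaving -11 − 4 = -15.
In row 5 the known cells total 4, leaving -11 − 4 = -15.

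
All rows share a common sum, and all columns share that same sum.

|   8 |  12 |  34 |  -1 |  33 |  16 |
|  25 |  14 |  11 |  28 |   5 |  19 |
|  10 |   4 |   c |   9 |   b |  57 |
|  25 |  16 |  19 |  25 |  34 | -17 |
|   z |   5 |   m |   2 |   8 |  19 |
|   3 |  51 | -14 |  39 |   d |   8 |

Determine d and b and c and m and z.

d = 15, b = 7, c = 15, m = 37, z = 31

Rows 1 and 2 both sum to 102, so that's the common total.
Column 1: 8 + 25 + 10 + 25 + 3 = 71, so its missing entry is 102 − 71 = 31.
Row 6: 3 + 51 − 14 + 39 + 8 = 87, so its missing entry is 102 − 87 = 15.
Column 5: 33 + 5 + 34 + 8 + 15 = 95, so its missing entry is 102 − 95 = 7.
Row 5: 31 + 5 + 2 + 8 + 19 = 65, so its missing entry is 102 − 65 = 37.
Row 3: 10 + 4 + 9 + 7 + 57 = 87, so its missing entry is 102 − 87 = 15.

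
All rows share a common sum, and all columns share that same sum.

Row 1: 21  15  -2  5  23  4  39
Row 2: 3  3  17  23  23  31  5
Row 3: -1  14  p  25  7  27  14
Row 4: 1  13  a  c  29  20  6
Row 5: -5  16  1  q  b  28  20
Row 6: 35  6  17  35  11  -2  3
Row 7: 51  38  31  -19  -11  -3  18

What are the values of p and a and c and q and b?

Rows 1 and 2 both sum to 105, so that's the common total.
The known cells in column 5 total 82, leaving 105 − 82 = 23 for the blank.
The known cells in row 5 total 83, leaving 105 − 83 = 22 for the blank.
The known cells in column 4 total 91, leaving 105 − 91 = 14 for the blank.
The known cells in row 3 total 86, leaving 105 − 86 = 19 for the blank.
The known cells in row 4 total 83, leaving 105 − 83 = 22 for the blank.

p = 19, a = 22, c = 14, q = 22, b = 23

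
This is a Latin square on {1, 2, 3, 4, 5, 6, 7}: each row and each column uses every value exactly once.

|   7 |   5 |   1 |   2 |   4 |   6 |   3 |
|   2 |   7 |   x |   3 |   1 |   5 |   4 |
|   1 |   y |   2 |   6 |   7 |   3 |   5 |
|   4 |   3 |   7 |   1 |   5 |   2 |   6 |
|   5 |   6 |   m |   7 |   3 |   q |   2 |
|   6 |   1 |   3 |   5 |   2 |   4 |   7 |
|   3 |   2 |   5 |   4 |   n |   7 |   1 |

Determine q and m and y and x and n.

q = 1, m = 4, y = 4, x = 6, n = 6

Cell (2,3): row 2 already has {1, 2, 3, 4, 5, 7} → 6.
Cell (3,2): row 3 already has {1, 2, 3, 5, 6, 7} → 4.
For row 7, column 5: row 7 already has {1, 2, 3, 4, 5, 7}; that leaves 6.
At (row 5, col 3): column 3 already has {1, 2, 3, 5, 6, 7}, so the value is 4.
For row 5, column 6: row 5 already has {2, 3, 4, 5, 6, 7}; that leaves 1.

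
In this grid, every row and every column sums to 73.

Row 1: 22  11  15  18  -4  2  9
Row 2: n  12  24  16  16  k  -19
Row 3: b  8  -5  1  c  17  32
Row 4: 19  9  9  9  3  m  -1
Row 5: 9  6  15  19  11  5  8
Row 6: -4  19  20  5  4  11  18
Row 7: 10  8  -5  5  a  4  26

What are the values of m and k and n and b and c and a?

m = 25, k = 9, n = 15, b = 2, c = 18, a = 25

Row 7: 10 + 8 − 5 + 5 + 4 + 26 = 48, so its missing entry is 73 − 48 = 25.
Column 5: -4 + 16 + 3 + 11 + 4 + 25 = 55, so its missing entry is 73 − 55 = 18.
Row 3: 8 − 5 + 1 + 18 + 17 + 32 = 71, so its missing entry is 73 − 71 = 2.
Column 1: 22 + 2 + 19 + 9 − 4 + 10 = 58, so its missing entry is 73 − 58 = 15.
Row 2: 15 + 12 + 24 + 16 + 16 − 19 = 64, so its missing entry is 73 − 64 = 9.
Row 4: 19 + 9 + 9 + 9 + 3 − 1 = 48, so its missing entry is 73 − 48 = 25.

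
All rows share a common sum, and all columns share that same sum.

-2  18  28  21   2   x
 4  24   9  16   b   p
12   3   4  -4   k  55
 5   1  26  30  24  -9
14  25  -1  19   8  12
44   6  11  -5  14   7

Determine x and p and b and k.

Rows 4 and 5 both sum to 77, so that's the common total.
Row 3: 12 + 3 + 4 − 4 + 55 = 70, so its missing entry is 77 − 70 = 7.
Column 5: 2 + 7 + 24 + 8 + 14 = 55, so its missing entry is 77 − 55 = 22.
Row 1: -2 + 18 + 28 + 21 + 2 = 67, so its missing entry is 77 − 67 = 10.
Row 2: 4 + 24 + 9 + 16 + 22 = 75, so its missing entry is 77 − 75 = 2.

x = 10, p = 2, b = 22, k = 7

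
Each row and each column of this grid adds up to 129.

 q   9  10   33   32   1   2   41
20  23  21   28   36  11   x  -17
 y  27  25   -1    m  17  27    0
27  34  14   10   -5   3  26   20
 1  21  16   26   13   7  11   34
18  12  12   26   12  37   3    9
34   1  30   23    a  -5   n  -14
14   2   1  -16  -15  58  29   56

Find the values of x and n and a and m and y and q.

x = 7, n = 24, a = 36, m = 20, y = 14, q = 1

Row 1 has 9 + 10 + 33 + 32 + 1 + 2 + 41 = 128; the blank must be 129 − 128 = 1.
Column 1 has 1 + 20 + 27 + 1 + 18 + 34 + 14 = 115; the blank must be 129 − 115 = 14.
Row 3 has 14 + 27 + 25 − 1 + 17 + 27 + 0 = 109; the blank must be 129 − 109 = 20.
Column 5 has 32 + 36 + 20 − 5 + 13 + 12 − 15 = 93; the blank must be 129 − 93 = 36.
Row 7 has 34 + 1 + 30 + 23 + 36 − 5 − 14 = 105; the blank must be 129 − 105 = 24.
Row 2 has 20 + 23 + 21 + 28 + 36 + 11 − 17 = 122; the blank must be 129 − 122 = 7.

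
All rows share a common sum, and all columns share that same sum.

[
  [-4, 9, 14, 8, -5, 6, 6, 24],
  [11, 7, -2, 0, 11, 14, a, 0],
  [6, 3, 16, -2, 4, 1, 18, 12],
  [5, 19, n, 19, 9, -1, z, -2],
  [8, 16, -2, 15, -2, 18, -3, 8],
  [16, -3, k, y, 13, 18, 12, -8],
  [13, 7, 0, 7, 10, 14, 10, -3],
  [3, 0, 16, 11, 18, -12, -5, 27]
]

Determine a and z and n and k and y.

a = 17, z = 3, n = 6, k = 10, y = 0

Rows 1 and 3 both sum to 58, so that's the common total.
Column 4 has 8 + 0 − 2 + 19 + 15 + 7 + 11 = 58; the blank must be 58 − 58 = 0.
Row 2 has 11 + 7 − 2 + 0 + 11 + 14 + 0 = 41; the blank must be 58 − 41 = 17.
Column 7 has 6 + 17 + 18 − 3 + 12 + 10 − 5 = 55; the blank must be 58 − 55 = 3.
Row 4 has 5 + 19 + 19 + 9 − 1 + 3 − 2 = 52; the blank must be 58 − 52 = 6.
Row 6 has 16 − 3 + 0 + 13 + 18 + 12 − 8 = 48; the blank must be 58 − 48 = 10.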